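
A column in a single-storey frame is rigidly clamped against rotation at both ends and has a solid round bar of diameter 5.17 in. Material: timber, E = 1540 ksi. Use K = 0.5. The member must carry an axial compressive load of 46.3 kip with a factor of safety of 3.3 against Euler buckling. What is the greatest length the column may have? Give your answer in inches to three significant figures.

L_max ≈ 118 in

I = πd⁴/64 = π×5.17⁴/64 = 35.07 in⁴
Required critical load P_cr = n·P = 3.3 × 46.3 = 152.8 kip = 1.528×10^5 lb
From P_cr = π²EI/(K·L)²:  L = (1/K)·√(π²EI/P_cr) = (1/0.5)·√(π²×1.54×10^6×35.07/1.528×10^5)
L = 118 in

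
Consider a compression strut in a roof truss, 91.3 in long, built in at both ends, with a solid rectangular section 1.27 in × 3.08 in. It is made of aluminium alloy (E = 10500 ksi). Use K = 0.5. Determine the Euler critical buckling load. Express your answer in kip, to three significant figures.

Buckling occurs about the weak axis: I_min = h·b³/12 with b = 1.27 in (the shorter side).
I_min = 3.08×1.27³/12 = 0.5258 in⁴
Effective length L_e = K·L = 0.5 × 91.3 = 45.65 in
P_cr = π²EI / L_e² = π² × 10500×10³ × 0.5258 / 45.65² = 2.614×10^4 lb

P_cr ≈ 26.1 kip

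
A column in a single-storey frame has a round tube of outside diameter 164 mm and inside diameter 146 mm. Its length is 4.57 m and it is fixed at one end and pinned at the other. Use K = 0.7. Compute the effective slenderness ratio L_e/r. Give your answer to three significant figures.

d_o = 164 mm, d_i = 146 mm
I = π(d_o⁴ − d_i⁴)/64 = π(164⁴ − 146.0⁴)/64 = 1.321×10^7 mm⁴
A = 4.383×10^3 mm²;  r_min = √(I/A) = √(1.321×10^7/4.383×10^3) = 54.89 mm
L_e = K·L = 0.7 × 4.57 m = 3.199 m = 3199.0 mm
λ = L_e / r_min = 3199.0 / 54.89 = 58.3

λ ≈ 58.3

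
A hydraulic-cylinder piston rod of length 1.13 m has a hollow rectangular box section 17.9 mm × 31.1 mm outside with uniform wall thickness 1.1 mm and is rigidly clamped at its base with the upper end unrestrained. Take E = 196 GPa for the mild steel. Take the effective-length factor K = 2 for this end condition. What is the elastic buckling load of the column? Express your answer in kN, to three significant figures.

P_cr ≈ 2.10 kN

Inner dimensions: h_i = 31.1 − 2×1.1 = 28.90 mm, b_i = 17.9 − 2×1.1 = 15.70 mm
Weak-axis I_min = (h_o·b_o³ − h_i·b_i³)/12 with b_o = 17.9, b_i = 15.70 mm (shorter outer/inner sides).
I_min = (31.1×17.9³ − 28.90×15.70³)/12 = 5.544×10^3 mm⁴
I = 5.544×10^3 mm⁴ = 5.544×10^-9 m⁴
Effective length L_e = K·L = 2 × 1.13 = 2.260 m
P_cr = π²EI / L_e² = π² × 196×10⁹ × 5.544×10^-9 / 2.260² = 2.100×10^3 N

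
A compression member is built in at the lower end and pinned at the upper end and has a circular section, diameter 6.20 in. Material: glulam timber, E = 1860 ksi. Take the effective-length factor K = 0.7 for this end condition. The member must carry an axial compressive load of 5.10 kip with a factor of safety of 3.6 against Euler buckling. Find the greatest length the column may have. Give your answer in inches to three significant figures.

I = πd⁴/64 = π×6.20⁴/64 = 72.53 in⁴
Required critical load P_cr = n·P = 3.6 × 5.10 = 18.36 kip = 1.836×10^4 lb
From P_cr = π²EI/(K·L)²:  L = (1/K)·√(π²EI/P_cr) = (1/0.7)·√(π²×1.86×10^6×72.53/1.836×10^4)
L = 385 in

L_max ≈ 385 in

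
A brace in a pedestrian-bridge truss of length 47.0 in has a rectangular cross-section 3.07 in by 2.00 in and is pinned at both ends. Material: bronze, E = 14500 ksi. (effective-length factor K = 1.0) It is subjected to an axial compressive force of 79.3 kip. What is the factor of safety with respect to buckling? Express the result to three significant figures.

n ≈ 1.67

Buckling occurs about the weak axis: I_min = h·b³/12 with b = 2.00 in (the shorter side).
I_min = 3.07×2.00³/12 = 2.047 in⁴
Effective length L_e = K·L = 1 × 47.0 = 47.00 in
P_cr = π²EI / L_e² = π² × 14500×10³ × 2.047 / 47.00² = 1.326×10^5 lb
Factor of safety n = P_cr / P = 132.59 / 79.3 = 1.67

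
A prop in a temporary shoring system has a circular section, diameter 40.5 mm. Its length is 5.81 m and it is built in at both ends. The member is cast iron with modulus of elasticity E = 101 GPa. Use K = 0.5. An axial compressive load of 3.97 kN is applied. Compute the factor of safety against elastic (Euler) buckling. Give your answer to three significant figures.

I = πd⁴/64 = π×40.5⁴/64 = 1.321×10^5 mm⁴
I = 1.321×10^5 mm⁴ = 1.321×10^-7 m⁴
Effective length L_e = K·L = 0.5 × 5.81 = 2.905 m
P_cr = π²EI / L_e² = π² × 101×10⁹ × 1.321×10^-7 / 2.905² = 1.560×10^4 N
Factor of safety n = P_cr / P = 15.600 / 3.97 = 3.93

n ≈ 3.93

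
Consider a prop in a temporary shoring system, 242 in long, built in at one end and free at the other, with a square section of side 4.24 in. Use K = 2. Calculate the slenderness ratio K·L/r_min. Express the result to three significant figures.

λ ≈ 395

I = a⁴/12 = 4.24⁴/12 = 26.93 in⁴
A = 17.98 in²;  r_min = √(I/A) = √(26.93/17.98) = 1.224 in
L_e = K·L = 2 × 242 = 484.0 in
λ = L_e / r_min = 484.00 / 1.224 = 395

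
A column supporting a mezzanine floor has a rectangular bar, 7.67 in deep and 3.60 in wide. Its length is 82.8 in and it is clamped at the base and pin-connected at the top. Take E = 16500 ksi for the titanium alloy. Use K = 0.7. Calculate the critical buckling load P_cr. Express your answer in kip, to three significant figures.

Buckling occurs about the weak axis: I_min = h·b³/12 with b = 3.60 in (the shorter side).
I_min = 7.67×3.60³/12 = 29.82 in⁴
Effective length L_e = K·L = 0.7 × 82.8 = 57.96 in
P_cr = π²EI / L_e² = π² × 16500×10³ × 29.82 / 57.96² = 1.446×10^6 lb

P_cr ≈ 1450 kip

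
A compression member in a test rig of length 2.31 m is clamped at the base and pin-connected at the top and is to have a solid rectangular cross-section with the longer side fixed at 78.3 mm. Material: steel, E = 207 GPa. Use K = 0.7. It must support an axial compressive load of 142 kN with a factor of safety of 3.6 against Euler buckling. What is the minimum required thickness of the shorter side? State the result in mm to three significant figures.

b ≈ 46.5 mm

Required P_cr = n·P = 3.6 × 142 = 511.2 kN
L_e = K·L = 0.7 × 2.31 = 1.617 m
Required I = P_cr·L_e²/(π²E) = 5.112×10^5 × 1.617² / (π² × 2.07×10^11) = 6.542×10^-7 m⁴
I_req = 6.542×10^5 mm⁴
Rectangle, weak axis: I_min = h·b³/12 with h = 78.3 mm fixed  ⇒  b = (12I/h)^(1/3) = 46.5 mm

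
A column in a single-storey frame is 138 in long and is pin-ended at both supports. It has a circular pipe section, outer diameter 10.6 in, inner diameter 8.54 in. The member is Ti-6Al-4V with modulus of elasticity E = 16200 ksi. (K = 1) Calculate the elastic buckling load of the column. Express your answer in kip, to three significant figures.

P_cr ≈ 3010 kip

d_o = 10.6 in, d_i = 8.54 in
I = π(d_o⁴ − d_i⁴)/64 = π(10.6⁴ − 8.540⁴)/64 = 358.6 in⁴
Effective length L_e = K·L = 1 × 138 = 138.0 in
P_cr = π²EI / L_e² = π² × 16200×10³ × 358.6 / 138.0² = 3.011×10^6 lb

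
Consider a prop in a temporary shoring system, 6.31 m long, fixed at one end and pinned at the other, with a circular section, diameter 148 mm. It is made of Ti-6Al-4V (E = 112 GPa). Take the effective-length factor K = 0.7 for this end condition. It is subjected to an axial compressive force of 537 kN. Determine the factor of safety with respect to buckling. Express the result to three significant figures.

I = πd⁴/64 = π×148⁴/64 = 2.355×10^7 mm⁴
I = 2.355×10^7 mm⁴ = 2.355×10^-5 m⁴
Effective length L_e = K·L = 0.7 × 6.31 = 4.417 m
P_cr = π²EI / L_e² = π² × 112×10⁹ × 2.355×10^-5 / 4.417² = 1.334×10^6 N
Factor of safety n = P_cr / P = 1334.4 / 537 = 2.48

n ≈ 2.48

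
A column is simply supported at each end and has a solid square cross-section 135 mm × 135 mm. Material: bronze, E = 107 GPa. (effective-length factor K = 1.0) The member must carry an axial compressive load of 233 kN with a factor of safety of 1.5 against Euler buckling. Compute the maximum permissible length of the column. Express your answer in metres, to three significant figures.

L_max ≈ 9.15 m

I = a⁴/12 = 135⁴/12 = 2.768×10^7 mm⁴
I = 2.768×10^-5 m⁴
Required critical load P_cr = n·P = 1.5 × 233 = 349.5 kN = 3.495×10^5 N
From P_cr = π²EI/(K·L)²:  L = (1/K)·√(π²EI/P_cr) = (1/1)·√(π²×1.07×10^11×2.768×10^-5/3.495×10^5)
L = 9.15 m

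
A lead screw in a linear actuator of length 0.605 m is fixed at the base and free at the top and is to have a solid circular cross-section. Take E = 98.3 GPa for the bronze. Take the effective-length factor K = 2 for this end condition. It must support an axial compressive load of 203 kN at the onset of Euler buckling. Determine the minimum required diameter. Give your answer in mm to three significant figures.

d ≈ 50.0 mm

L_e = K·L = 2 × 0.605 = 1.210 m
Required I = P_cr·L_e²/(π²E) = 2.030×10^5 × 1.210² / (π² × 9.83×10^10) = 3.063×10^-7 m⁴
I_req = 3.063×10^5 mm⁴
Solid circle: I = πd⁴/64  ⇒  d = (64I/π)^(1/4) = (64×3.063×10^5/π)^(1/4) = 50.0 mm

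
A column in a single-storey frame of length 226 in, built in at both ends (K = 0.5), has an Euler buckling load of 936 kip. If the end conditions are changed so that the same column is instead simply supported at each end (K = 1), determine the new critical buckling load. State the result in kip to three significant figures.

P_cr ≈ 234 kip

P_cr ∝ 1/K², so P_cr,new = P_cr,old × (K_old/K_new)² = 936 × (0.5/1)²
= 936 × 0.2500 = 234 kip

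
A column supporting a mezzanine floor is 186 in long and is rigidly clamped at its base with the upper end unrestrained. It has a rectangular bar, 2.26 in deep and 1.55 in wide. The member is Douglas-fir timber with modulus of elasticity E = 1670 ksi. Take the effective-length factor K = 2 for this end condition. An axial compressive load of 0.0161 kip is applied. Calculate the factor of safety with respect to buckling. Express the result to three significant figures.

n ≈ 5.19

Buckling occurs about the weak axis: I_min = h·b³/12 with b = 1.55 in (the shorter side).
I_min = 2.26×1.55³/12 = 0.7013 in⁴
Effective length L_e = K·L = 2 × 186 = 372.0 in
P_cr = π²EI / L_e² = π² × 1670×10³ × 0.7013 / 372.0² = 83.53 lb
Factor of safety n = P_cr / P = 0.083532 / 0.0161 = 5.19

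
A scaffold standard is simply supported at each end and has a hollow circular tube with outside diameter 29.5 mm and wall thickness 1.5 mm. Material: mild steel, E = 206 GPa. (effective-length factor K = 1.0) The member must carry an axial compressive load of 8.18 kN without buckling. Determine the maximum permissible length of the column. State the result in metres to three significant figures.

Inner diameter d_i = 29.5 − 2×1.5 = 26.50 mm
I = π(d_o⁴ − d_i⁴)/64 = π(29.5⁴ − 26.50⁴)/64 = 1.297×10^4 mm⁴
I = 1.297×10^-8 m⁴
At the buckling limit P_cr = P = 8.180×10^3 N
From P_cr = π²EI/(K·L)²:  L = (1/K)·√(π²EI/P_cr) = (1/1)·√(π²×2.06×10^11×1.297×10^-8/8.180×10^3)
L = 1.80 m

L_max ≈ 1.80 m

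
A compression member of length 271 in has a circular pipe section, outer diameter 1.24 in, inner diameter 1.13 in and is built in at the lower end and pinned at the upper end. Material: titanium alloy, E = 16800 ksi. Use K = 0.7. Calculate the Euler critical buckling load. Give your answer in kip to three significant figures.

P_cr ≈ 0.166 kip

d_o = 1.24 in, d_i = 1.13 in
I = π(d_o⁴ − d_i⁴)/64 = π(1.24⁴ − 1.130⁴)/64 = 3.602×10^-2 in⁴
Effective length L_e = K·L = 0.7 × 271 = 189.7 in
P_cr = π²EI / L_e² = π² × 16800×10³ × 3.602×10^-2 / 189.7² = 166.0 lb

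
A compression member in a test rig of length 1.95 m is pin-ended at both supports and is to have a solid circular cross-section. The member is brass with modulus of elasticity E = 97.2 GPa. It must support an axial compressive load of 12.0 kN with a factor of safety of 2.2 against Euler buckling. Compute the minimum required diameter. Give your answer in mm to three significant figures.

Required P_cr = n·P = 2.2 × 12.0 = 26.40 kN
L_e = K·L = 1 × 1.95 = 1.950 m
Required I = P_cr·L_e²/(π²E) = 2.640×10^4 × 1.950² / (π² × 9.72×10^10) = 1.046×10^-7 m⁴
I_req = 1.046×10^5 mm⁴
Solid circle: I = πd⁴/64  ⇒  d = (64I/π)^(1/4) = (64×1.046×10^5/π)^(1/4) = 38.2 mm

d ≈ 38.2 mm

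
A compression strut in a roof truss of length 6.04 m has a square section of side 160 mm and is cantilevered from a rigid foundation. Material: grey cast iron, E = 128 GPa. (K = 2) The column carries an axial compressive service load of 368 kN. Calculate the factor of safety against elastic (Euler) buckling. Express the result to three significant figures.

n ≈ 1.28

I = a⁴/12 = 160⁴/12 = 5.461×10^7 mm⁴
I = 5.461×10^7 mm⁴ = 5.461×10^-5 m⁴
Effective length L_e = K·L = 2 × 6.04 = 12.08 m
P_cr = π²EI / L_e² = π² × 128×10⁹ × 5.461×10^-5 / 12.08² = 4.728×10^5 N
Factor of safety n = P_cr / P = 472.80 / 368 = 1.28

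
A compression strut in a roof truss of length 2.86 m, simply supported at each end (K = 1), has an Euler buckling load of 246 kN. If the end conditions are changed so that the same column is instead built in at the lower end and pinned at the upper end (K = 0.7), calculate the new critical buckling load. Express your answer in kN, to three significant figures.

P_cr ∝ 1/K², so P_cr,new = P_cr,old × (K_old/K_new)² = 246 × (1/0.7)²
= 246 × 2.041 = 502 kN

P_cr ≈ 502 kN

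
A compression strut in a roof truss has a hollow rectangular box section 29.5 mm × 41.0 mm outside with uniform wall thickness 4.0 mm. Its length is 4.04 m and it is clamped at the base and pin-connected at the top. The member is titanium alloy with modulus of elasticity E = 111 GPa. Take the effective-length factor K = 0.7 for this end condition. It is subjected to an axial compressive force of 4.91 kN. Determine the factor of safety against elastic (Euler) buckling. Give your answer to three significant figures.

n ≈ 1.68

Inner dimensions: h_i = 41.0 − 2×4.0 = 33.00 mm, b_i = 29.5 − 2×4.0 = 21.50 mm
Weak-axis I_min = (h_o·b_o³ − h_i·b_i³)/12 with b_o = 29.5, b_i = 21.50 mm (shorter outer/inner sides).
I_min = (41.0×29.5³ − 33.00×21.50³)/12 = 6.038×10^4 mm⁴
I = 6.038×10^4 mm⁴ = 6.038×10^-8 m⁴
Effective length L_e = K·L = 0.7 × 4.04 = 2.828 m
P_cr = π²EI / L_e² = π² × 111×10⁹ × 6.038×10^-8 / 2.828² = 8.271×10^3 N
Factor of safety n = P_cr / P = 8.2714 / 4.91 = 1.68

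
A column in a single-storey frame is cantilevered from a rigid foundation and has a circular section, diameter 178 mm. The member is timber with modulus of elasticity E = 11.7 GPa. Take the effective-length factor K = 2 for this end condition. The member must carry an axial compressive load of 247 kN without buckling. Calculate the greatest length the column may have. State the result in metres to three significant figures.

L_max ≈ 2.40 m

I = πd⁴/64 = π×178⁴/64 = 4.928×10^7 mm⁴
I = 4.928×10^-5 m⁴
At the buckling limit P_cr = P = 2.470×10^5 N
From P_cr = π²EI/(K·L)²:  L = (1/K)·√(π²EI/P_cr) = (1/2)·√(π²×1.17×10^10×4.928×10^-5/2.470×10^5)
L = 2.40 m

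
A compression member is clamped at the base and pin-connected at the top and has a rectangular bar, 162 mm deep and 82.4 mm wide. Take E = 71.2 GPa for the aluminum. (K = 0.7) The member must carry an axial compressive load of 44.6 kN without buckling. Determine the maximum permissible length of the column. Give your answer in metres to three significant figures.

Buckling occurs about the weak axis: I_min = h·b³/12 with b = 82.4 mm (the shorter side).
I_min = 162×82.4³/12 = 7.553×10^6 mm⁴
I = 7.553×10^-6 m⁴
At the buckling limit P_cr = P = 4.460×10^4 N
From P_cr = π²EI/(K·L)²:  L = (1/K)·√(π²EI/P_cr) = (1/0.7)·√(π²×7.12×10^10×7.553×10^-6/4.460×10^4)
L = 15.6 m

L_max ≈ 15.6 m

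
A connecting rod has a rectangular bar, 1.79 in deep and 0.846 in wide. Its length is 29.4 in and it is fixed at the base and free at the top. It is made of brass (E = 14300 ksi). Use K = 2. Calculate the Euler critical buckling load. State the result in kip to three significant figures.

P_cr ≈ 3.69 kip

Buckling occurs about the weak axis: I_min = h·b³/12 with b = 0.846 in (the shorter side).
I_min = 1.79×0.846³/12 = 9.032×10^-2 in⁴
Effective length L_e = K·L = 2 × 29.4 = 58.80 in
P_cr = π²EI / L_e² = π² × 14300×10³ × 9.032×10^-2 / 58.80² = 3.687×10^3 lb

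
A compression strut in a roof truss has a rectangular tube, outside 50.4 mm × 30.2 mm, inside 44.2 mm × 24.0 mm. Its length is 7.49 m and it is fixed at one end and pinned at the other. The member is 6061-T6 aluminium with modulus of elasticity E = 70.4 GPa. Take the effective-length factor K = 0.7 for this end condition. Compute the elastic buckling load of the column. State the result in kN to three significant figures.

Weak-axis I_min = (h_o·b_o³ − h_i·b_i³)/12 with b_o = 30.2, b_i = 24.00 mm (shorter outer/inner sides).
I_min = (50.4×30.2³ − 44.20×24.00³)/12 = 6.476×10^4 mm⁴
I = 6.476×10^4 mm⁴ = 6.476×10^-8 m⁴
Effective length L_e = K·L = 0.7 × 7.49 = 5.243 m
P_cr = π²EI / L_e² = π² × 70.4×10⁹ × 6.476×10^-8 / 5.243² = 1.637×10^3 N

P_cr ≈ 1.64 kN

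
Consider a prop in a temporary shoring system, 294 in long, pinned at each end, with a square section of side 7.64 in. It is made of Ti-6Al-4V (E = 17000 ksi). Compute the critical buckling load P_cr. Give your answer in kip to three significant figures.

P_cr ≈ 551 kip

I = a⁴/12 = 7.64⁴/12 = 283.9 in⁴
Effective length L_e = K·L = 1 × 294 = 294.0 in
P_cr = π²EI / L_e² = π² × 17000×10³ × 283.9 / 294.0² = 5.511×10^5 lb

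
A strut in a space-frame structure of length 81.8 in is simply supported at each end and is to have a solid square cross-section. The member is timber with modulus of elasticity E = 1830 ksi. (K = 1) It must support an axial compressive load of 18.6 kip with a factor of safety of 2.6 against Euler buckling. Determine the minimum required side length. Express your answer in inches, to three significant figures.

a ≈ 3.83 in

Required P_cr = n·P = 2.6 × 18.6 = 48.36 kip
L_e = K·L = 1 × 81.8 = 81.80 in
Required I = P_cr·L_e²/(π²E) = 4.836×10^4 × 81.80² / (π² × 1.83×10^6) = 17.92 in⁴
Solid square: I = a⁴/12  ⇒  a = (12I)^(1/4) = (12×17.92)^(1/4) = 3.83 in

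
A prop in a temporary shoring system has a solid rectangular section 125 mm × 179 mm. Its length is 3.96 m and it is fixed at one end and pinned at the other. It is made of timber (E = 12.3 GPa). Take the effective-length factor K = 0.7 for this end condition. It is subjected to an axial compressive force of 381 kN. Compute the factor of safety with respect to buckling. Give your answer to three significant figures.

n ≈ 1.21

Buckling occurs about the weak axis: I_min = h·b³/12 with b = 125 mm (the shorter side).
I_min = 179×125³/12 = 2.913×10^7 mm⁴
I = 2.913×10^7 mm⁴ = 2.913×10^-5 m⁴
Effective length L_e = K·L = 0.7 × 3.96 = 2.772 m
P_cr = π²EI / L_e² = π² × 12.3×10⁹ × 2.913×10^-5 / 2.772² = 4.603×10^5 N
Factor of safety n = P_cr / P = 460.28 / 381 = 1.21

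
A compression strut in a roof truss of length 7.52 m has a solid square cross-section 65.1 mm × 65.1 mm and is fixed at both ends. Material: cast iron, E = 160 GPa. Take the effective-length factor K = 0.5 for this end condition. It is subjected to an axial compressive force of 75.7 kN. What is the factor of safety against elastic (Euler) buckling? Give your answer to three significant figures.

n ≈ 2.21

I = a⁴/12 = 65.1⁴/12 = 1.497×10^6 mm⁴
I = 1.497×10^6 mm⁴ = 1.497×10^-6 m⁴
Effective length L_e = K·L = 0.5 × 7.52 = 3.760 m
P_cr = π²EI / L_e² = π² × 160×10⁹ × 1.497×10^-6 / 3.760² = 1.672×10^5 N
Factor of safety n = P_cr / P = 167.18 / 75.7 = 2.21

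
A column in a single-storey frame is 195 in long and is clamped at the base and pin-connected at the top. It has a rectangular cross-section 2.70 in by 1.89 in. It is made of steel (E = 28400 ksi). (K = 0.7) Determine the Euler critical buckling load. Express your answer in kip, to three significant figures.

P_cr ≈ 22.9 kip

Buckling occurs about the weak axis: I_min = h·b³/12 with b = 1.89 in (the shorter side).
I_min = 2.70×1.89³/12 = 1.519 in⁴
Effective length L_e = K·L = 0.7 × 195 = 136.5 in
P_cr = π²EI / L_e² = π² × 28400×10³ × 1.519 / 136.5² = 2.285×10^4 lb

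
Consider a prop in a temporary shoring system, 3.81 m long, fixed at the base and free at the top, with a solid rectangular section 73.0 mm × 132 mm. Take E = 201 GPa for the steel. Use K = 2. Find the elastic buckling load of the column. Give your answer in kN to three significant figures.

P_cr ≈ 146 kN

Buckling occurs about the weak axis: I_min = h·b³/12 with b = 73.0 mm (the shorter side).
I_min = 132×73.0³/12 = 4.279×10^6 mm⁴
I = 4.279×10^6 mm⁴ = 4.279×10^-6 m⁴
Effective length L_e = K·L = 2 × 3.81 = 7.620 m
P_cr = π²EI / L_e² = π² × 201×10⁹ × 4.279×10^-6 / 7.620² = 1.462×10^5 N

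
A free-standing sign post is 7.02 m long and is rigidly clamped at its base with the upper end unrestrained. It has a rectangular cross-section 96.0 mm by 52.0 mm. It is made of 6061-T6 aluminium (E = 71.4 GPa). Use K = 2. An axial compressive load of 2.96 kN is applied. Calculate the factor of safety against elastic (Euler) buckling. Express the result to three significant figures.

n ≈ 1.36

Buckling occurs about the weak axis: I_min = h·b³/12 with b = 52.0 mm (the shorter side).
I_min = 96.0×52.0³/12 = 1.125×10^6 mm⁴
I = 1.125×10^6 mm⁴ = 1.125×10^-6 m⁴
Effective length L_e = K·L = 2 × 7.02 = 14.04 m
P_cr = π²EI / L_e² = π² × 71.4×10⁹ × 1.125×10^-6 / 14.04² = 4.021×10^3 N
Factor of safety n = P_cr / P = 4.0213 / 2.96 = 1.36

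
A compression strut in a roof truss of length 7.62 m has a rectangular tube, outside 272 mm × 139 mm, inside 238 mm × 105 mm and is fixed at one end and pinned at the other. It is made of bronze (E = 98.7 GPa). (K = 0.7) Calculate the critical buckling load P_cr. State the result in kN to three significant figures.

Weak-axis I_min = (h_o·b_o³ − h_i·b_i³)/12 with b_o = 139, b_i = 105.0 mm (shorter outer/inner sides).
I_min = (272×139³ − 238.0×105.0³)/12 = 3.791×10^7 mm⁴
I = 3.791×10^7 mm⁴ = 3.791×10^-5 m⁴
Effective length L_e = K·L = 0.7 × 7.62 = 5.334 m
P_cr = π²EI / L_e² = π² × 98.7×10⁹ × 3.791×10^-5 / 5.334² = 1.298×10^6 N

P_cr ≈ 1300 kN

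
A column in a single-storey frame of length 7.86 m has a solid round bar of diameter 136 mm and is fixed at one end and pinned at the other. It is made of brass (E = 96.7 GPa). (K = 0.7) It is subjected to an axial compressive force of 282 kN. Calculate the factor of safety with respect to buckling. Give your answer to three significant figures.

n ≈ 1.88

I = πd⁴/64 = π×136⁴/64 = 1.679×10^7 mm⁴
I = 1.679×10^7 mm⁴ = 1.679×10^-5 m⁴
Effective length L_e = K·L = 0.7 × 7.86 = 5.502 m
P_cr = π²EI / L_e² = π² × 96.7×10⁹ × 1.679×10^-5 / 5.502² = 5.294×10^5 N
Factor of safety n = P_cr / P = 529.43 / 282 = 1.88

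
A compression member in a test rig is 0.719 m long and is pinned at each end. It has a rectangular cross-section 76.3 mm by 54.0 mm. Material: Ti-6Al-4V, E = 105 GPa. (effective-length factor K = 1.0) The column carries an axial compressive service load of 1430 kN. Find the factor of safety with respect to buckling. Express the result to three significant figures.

n ≈ 1.40

Buckling occurs about the weak axis: I_min = h·b³/12 with b = 54.0 mm (the shorter side).
I_min = 76.3×54.0³/12 = 1.001×10^6 mm⁴
I = 1.001×10^6 mm⁴ = 1.001×10^-6 m⁴
Effective length L_e = K·L = 1 × 0.719 = 0.7190 m
P_cr = π²EI / L_e² = π² × 105×10⁹ × 1.001×10^-6 / 0.7190² = 2.007×10^6 N
Factor of safety n = P_cr / P = 2007.0 / 1430 = 1.40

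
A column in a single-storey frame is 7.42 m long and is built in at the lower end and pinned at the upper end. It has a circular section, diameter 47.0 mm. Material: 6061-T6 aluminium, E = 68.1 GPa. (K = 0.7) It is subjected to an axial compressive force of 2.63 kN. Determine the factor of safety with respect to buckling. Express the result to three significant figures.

I = πd⁴/64 = π×47.0⁴/64 = 2.395×10^5 mm⁴
I = 2.395×10^5 mm⁴ = 2.395×10^-7 m⁴
Effective length L_e = K·L = 0.7 × 7.42 = 5.194 m
P_cr = π²EI / L_e² = π² × 68.1×10⁹ × 2.395×10^-7 / 5.194² = 5.968×10^3 N
Factor of safety n = P_cr / P = 5.9677 / 2.63 = 2.27

n ≈ 2.27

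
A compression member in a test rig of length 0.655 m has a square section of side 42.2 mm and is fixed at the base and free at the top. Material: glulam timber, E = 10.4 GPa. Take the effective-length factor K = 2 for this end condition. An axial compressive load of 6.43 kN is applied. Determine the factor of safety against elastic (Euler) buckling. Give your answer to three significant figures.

I = a⁴/12 = 42.2⁴/12 = 2.643×10^5 mm⁴
I = 2.643×10^5 mm⁴ = 2.643×10^-7 m⁴
Effective length L_e = K·L = 2 × 0.655 = 1.310 m
P_cr = π²EI / L_e² = π² × 10.4×10⁹ × 2.643×10^-7 / 1.310² = 1.581×10^4 N
Factor of safety n = P_cr / P = 15.807 / 6.43 = 2.46

n ≈ 2.46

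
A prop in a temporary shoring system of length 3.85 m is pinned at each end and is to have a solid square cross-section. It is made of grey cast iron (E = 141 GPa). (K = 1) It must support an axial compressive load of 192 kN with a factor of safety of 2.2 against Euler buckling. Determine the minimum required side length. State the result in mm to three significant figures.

a ≈ 85.7 mm

Required P_cr = n·P = 2.2 × 192 = 422.4 kN
L_e = K·L = 1 × 3.85 = 3.850 m
Required I = P_cr·L_e²/(π²E) = 4.224×10^5 × 3.850² / (π² × 1.41×10^11) = 4.499×10^-6 m⁴
I_req = 4.499×10^6 mm⁴
Solid square: I = a⁴/12  ⇒  a = (12I)^(1/4) = (12×4.499×10^6)^(1/4) = 85.7 mm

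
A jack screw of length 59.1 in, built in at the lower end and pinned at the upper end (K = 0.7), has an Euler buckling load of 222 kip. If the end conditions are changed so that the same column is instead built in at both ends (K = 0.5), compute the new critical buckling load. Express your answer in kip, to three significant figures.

P_cr ≈ 435 kip

P_cr ∝ 1/K², so P_cr,new = P_cr,old × (K_old/K_new)² = 222 × (0.7/0.5)²
= 222 × 1.960 = 435 kip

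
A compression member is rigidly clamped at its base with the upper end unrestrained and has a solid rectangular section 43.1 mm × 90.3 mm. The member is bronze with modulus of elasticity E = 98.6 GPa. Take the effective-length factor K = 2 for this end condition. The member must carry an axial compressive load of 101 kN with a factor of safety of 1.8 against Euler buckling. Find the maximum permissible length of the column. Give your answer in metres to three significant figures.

Buckling occurs about the weak axis: I_min = h·b³/12 with b = 43.1 mm (the shorter side).
I_min = 90.3×43.1³/12 = 6.025×10^5 mm⁴
I = 6.025×10^-7 m⁴
Required critical load P_cr = n·P = 1.8 × 101 = 181.8 kN = 1.818×10^5 N
From P_cr = π²EI/(K·L)²:  L = (1/K)·√(π²EI/P_cr) = (1/2)·√(π²×9.86×10^10×6.025×10^-7/1.818×10^5)
L = 0.898 m

L_max ≈ 0.898 m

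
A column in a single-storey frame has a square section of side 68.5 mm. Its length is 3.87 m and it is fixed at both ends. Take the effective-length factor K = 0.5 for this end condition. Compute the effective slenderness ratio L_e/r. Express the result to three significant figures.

For a square r = a/√12 = 68.5/√12 = 19.77 mm
L_e = K·L = 0.5 × 3.87 m = 1.935 m = 1935.0 mm
λ = L_e / r_min = 1935.0 / 19.77 = 97.9

λ ≈ 97.9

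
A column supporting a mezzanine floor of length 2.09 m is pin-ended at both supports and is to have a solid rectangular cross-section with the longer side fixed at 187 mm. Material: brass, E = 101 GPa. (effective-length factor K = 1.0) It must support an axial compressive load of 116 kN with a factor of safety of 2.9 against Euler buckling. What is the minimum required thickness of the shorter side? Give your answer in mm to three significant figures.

b ≈ 45.6 mm

Required P_cr = n·P = 2.9 × 116 = 336.4 kN
L_e = K·L = 1 × 2.09 = 2.090 m
Required I = P_cr·L_e²/(π²E) = 3.364×10^5 × 2.090² / (π² × 1.01×10^11) = 1.474×10^-6 m⁴
I_req = 1.474×10^6 mm⁴
Rectangle, weak axis: I_min = h·b³/12 with h = 187 mm fixed  ⇒  b = (12I/h)^(1/3) = 45.6 mm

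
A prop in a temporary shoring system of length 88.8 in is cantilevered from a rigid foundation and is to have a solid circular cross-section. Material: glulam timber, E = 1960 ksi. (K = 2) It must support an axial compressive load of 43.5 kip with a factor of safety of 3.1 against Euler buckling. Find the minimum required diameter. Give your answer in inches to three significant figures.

d ≈ 8.18 in

Required P_cr = n·P = 3.1 × 43.5 = 134.8 kip
L_e = K·L = 2 × 88.8 = 177.6 in
Required I = P_cr·L_e²/(π²E) = 1.349×10^5 × 177.6² / (π² × 1.96×10^6) = 219.9 in⁴
Solid circle: I = πd⁴/64  ⇒  d = (64I/π)^(1/4) = (64×219.9/π)^(1/4) = 8.18 in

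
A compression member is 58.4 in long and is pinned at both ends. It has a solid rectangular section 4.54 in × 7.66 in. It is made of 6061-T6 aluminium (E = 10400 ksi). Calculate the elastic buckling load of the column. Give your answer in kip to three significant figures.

P_cr ≈ 1800 kip

Buckling occurs about the weak axis: I_min = h·b³/12 with b = 4.54 in (the shorter side).
I_min = 7.66×4.54³/12 = 59.73 in⁴
Effective length L_e = K·L = 1 × 58.4 = 58.40 in
P_cr = π²EI / L_e² = π² × 10400×10³ × 59.73 / 58.40² = 1.798×10^6 lb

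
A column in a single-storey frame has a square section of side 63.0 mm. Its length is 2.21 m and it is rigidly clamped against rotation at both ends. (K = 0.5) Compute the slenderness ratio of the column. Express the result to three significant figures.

λ ≈ 60.8

For a square r = a/√12 = 63.0/√12 = 18.19 mm
L_e = K·L = 0.5 × 2.21 m = 1.105 m = 1105.0 mm
λ = L_e / r_min = 1105.0 / 18.19 = 60.8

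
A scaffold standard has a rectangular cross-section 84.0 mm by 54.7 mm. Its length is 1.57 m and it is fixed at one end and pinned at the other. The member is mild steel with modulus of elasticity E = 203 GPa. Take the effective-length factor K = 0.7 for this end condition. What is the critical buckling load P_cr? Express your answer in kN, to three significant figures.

Buckling occurs about the weak axis: I_min = h·b³/12 with b = 54.7 mm (the shorter side).
I_min = 84.0×54.7³/12 = 1.146×10^6 mm⁴
I = 1.146×10^6 mm⁴ = 1.146×10^-6 m⁴
Effective length L_e = K·L = 0.7 × 1.57 = 1.099 m
P_cr = π²EI / L_e² = π² × 203×10⁹ × 1.146×10^-6 / 1.099² = 1.900×10^6 N

P_cr ≈ 1900 kN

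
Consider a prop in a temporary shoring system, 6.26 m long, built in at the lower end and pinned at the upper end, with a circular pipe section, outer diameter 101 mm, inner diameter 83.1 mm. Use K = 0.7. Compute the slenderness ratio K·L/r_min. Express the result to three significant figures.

λ ≈ 134

d_o = 101 mm, d_i = 83.1 mm
I = π(d_o⁴ − d_i⁴)/64 = π(101⁴ − 83.10⁴)/64 = 2.767×10^6 mm⁴
A = 2.588×10^3 mm²;  r_min = √(I/A) = √(2.767×10^6/2.588×10^3) = 32.70 mm
L_e = K·L = 0.7 × 6.26 m = 4.382 m = 4382.0 mm
λ = L_e / r_min = 4382.0 / 32.70 = 134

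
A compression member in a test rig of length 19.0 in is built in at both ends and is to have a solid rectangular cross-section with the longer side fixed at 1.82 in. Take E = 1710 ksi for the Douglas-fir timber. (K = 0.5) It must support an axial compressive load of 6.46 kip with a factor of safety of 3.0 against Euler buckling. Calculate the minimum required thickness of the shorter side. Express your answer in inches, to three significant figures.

b ≈ 0.881 in

Required P_cr = n·P = 3.0 × 6.46 = 19.38 kip
L_e = K·L = 0.5 × 19.0 = 9.500 in
Required I = P_cr·L_e²/(π²E) = 1.938×10^4 × 9.500² / (π² × 1.71×10^6) = 0.1036 in⁴
Rectangle, weak axis: I_min = h·b³/12 with h = 1.82 in fixed  ⇒  b = (12I/h)^(1/3) = 0.881 in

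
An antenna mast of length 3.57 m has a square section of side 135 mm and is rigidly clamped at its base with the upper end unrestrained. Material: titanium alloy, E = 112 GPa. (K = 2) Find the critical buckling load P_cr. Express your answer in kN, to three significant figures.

I = a⁴/12 = 135⁴/12 = 2.768×10^7 mm⁴
I = 2.768×10^7 mm⁴ = 2.768×10^-5 m⁴
Effective length L_e = K·L = 2 × 3.57 = 7.140 m
P_cr = π²EI / L_e² = π² × 112×10⁹ × 2.768×10^-5 / 7.140² = 6.002×10^5 N

P_cr ≈ 600 kN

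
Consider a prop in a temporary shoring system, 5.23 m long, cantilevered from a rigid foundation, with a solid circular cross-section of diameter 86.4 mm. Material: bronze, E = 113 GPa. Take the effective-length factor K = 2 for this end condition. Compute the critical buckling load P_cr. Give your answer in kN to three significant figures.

P_cr ≈ 27.9 kN

I = πd⁴/64 = π×86.4⁴/64 = 2.735×10^6 mm⁴
I = 2.735×10^6 mm⁴ = 2.735×10^-6 m⁴
Effective length L_e = K·L = 2 × 5.23 = 10.46 m
P_cr = π²EI / L_e² = π² × 113×10⁹ × 2.735×10^-6 / 10.46² = 2.788×10^4 N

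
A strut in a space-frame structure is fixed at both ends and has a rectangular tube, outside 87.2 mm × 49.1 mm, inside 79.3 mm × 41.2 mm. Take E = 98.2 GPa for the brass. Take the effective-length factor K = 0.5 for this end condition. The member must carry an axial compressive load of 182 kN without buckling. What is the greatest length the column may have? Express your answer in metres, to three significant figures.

L_max ≈ 2.91 m

Weak-axis I_min = (h_o·b_o³ − h_i·b_i³)/12 with b_o = 49.1, b_i = 41.20 mm (shorter outer/inner sides).
I_min = (87.2×49.1³ − 79.30×41.20³)/12 = 3.980×10^5 mm⁴
I = 3.980×10^-7 m⁴
At the buckling limit P_cr = P = 1.820×10^5 N
From P_cr = π²EI/(K·L)²:  L = (1/K)·√(π²EI/P_cr) = (1/0.5)·√(π²×9.82×10^10×3.980×10^-7/1.820×10^5)
L = 2.91 m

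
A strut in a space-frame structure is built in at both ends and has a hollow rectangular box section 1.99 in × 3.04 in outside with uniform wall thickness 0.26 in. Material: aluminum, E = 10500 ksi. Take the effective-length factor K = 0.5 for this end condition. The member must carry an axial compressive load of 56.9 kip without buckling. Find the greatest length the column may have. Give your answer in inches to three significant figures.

Inner dimensions: h_i = 3.04 − 2×0.26 = 2.520 in, b_i = 1.99 − 2×0.26 = 1.470 in
Weak-axis I_min = (h_o·b_o³ − h_i·b_i³)/12 with b_o = 1.99, b_i = 1.470 in (shorter outer/inner sides).
I_min = (3.04×1.99³ − 2.520×1.470³)/12 = 1.329 in⁴
At the buckling limit P_cr = P = 5.690×10^4 lb
From P_cr = π²EI/(K·L)²:  L = (1/K)·√(π²EI/P_cr) = (1/0.5)·√(π²×1.05×10^7×1.329/5.690×10^4)
L = 98.4 in

L_max ≈ 98.4 in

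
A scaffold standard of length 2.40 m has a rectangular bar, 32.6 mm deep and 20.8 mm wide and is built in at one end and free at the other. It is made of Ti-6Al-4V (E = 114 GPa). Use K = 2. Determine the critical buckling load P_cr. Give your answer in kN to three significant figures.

Buckling occurs about the weak axis: I_min = h·b³/12 with b = 20.8 mm (the shorter side).
I_min = 32.6×20.8³/12 = 2.445×10^4 mm⁴
I = 2.445×10^4 mm⁴ = 2.445×10^-8 m⁴
Effective length L_e = K·L = 2 × 2.40 = 4.800 m
P_cr = π²EI / L_e² = π² × 114×10⁹ × 2.445×10^-8 / 4.800² = 1.194×10^3 N

P_cr ≈ 1.19 kN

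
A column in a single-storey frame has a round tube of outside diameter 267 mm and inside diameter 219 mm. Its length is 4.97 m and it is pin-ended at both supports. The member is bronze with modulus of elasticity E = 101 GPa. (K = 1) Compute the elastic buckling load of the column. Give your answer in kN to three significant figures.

P_cr ≈ 5510 kN

d_o = 267 mm, d_i = 219 mm
I = π(d_o⁴ − d_i⁴)/64 = π(267⁴ − 219.0⁴)/64 = 1.366×10^8 mm⁴
I = 1.366×10^8 mm⁴ = 1.366×10^-4 m⁴
Effective length L_e = K·L = 1 × 4.97 = 4.970 m
P_cr = π²EI / L_e² = π² × 101×10⁹ × 1.366×10^-4 / 4.970² = 5.511×10^6 N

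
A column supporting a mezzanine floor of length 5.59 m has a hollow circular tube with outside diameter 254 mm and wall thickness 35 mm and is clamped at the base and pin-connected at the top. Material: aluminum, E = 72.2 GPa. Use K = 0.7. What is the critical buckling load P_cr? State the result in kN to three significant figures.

P_cr ≈ 6890 kN

Inner diameter d_i = 254 − 2×35 = 184.0 mm
I = π(d_o⁴ − d_i⁴)/64 = π(254⁴ − 184.0⁴)/64 = 1.481×10^8 mm⁴
I = 1.481×10^8 mm⁴ = 1.481×10^-4 m⁴
Effective length L_e = K·L = 0.7 × 5.59 = 3.913 m
P_cr = π²EI / L_e² = π² × 72.2×10⁹ × 1.481×10^-4 / 3.913² = 6.890×10^6 N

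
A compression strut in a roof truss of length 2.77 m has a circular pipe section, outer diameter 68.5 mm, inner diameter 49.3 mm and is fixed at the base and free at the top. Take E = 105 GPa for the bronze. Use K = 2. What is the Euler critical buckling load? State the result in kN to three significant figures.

P_cr ≈ 26.7 kN

d_o = 68.5 mm, d_i = 49.3 mm
I = π(d_o⁴ − d_i⁴)/64 = π(68.5⁴ − 49.30⁴)/64 = 7.908×10^5 mm⁴
I = 7.908×10^5 mm⁴ = 7.908×10^-7 m⁴
Effective length L_e = K·L = 2 × 2.77 = 5.540 m
P_cr = π²EI / L_e² = π² × 105×10⁹ × 7.908×10^-7 / 5.540² = 2.670×10^4 N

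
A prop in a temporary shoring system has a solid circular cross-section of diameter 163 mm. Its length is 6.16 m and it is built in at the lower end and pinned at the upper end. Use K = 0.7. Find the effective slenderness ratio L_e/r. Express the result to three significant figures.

λ ≈ 106

For a solid circle r = d/4 = 163/4 = 40.75 mm
L_e = K·L = 0.7 × 6.16 m = 4.312 m = 4312.0 mm
λ = L_e / r_min = 4312.0 / 40.75 = 106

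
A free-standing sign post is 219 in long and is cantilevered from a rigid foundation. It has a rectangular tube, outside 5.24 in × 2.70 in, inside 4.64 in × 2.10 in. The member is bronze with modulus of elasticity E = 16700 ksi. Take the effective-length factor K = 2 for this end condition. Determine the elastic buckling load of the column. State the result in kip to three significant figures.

P_cr ≈ 4.31 kip

Weak-axis I_min = (h_o·b_o³ − h_i·b_i³)/12 with b_o = 2.70, b_i = 2.100 in (shorter outer/inner sides).
I_min = (5.24×2.70³ − 4.640×2.100³)/12 = 5.014 in⁴
Effective length L_e = K·L = 2 × 219 = 438.0 in
P_cr = π²EI / L_e² = π² × 16700×10³ × 5.014 / 438.0² = 4.308×10^3 lb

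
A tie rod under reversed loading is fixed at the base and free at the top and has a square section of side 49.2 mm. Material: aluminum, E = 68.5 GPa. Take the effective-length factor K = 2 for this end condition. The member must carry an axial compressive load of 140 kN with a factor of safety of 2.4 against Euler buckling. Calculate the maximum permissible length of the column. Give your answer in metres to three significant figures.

L_max ≈ 0.496 m

I = a⁴/12 = 49.2⁴/12 = 4.883×10^5 mm⁴
I = 4.883×10^-7 m⁴
Required critical load P_cr = n·P = 2.4 × 140 = 336.0 kN = 3.360×10^5 N
From P_cr = π²EI/(K·L)²:  L = (1/K)·√(π²EI/P_cr) = (1/2)·√(π²×6.85×10^10×4.883×10^-7/3.360×10^5)
L = 0.496 m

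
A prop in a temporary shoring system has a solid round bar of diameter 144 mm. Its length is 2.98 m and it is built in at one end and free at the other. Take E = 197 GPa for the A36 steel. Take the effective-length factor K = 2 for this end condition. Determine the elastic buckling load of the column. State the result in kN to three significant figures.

I = πd⁴/64 = π×144⁴/64 = 2.111×10^7 mm⁴
I = 2.111×10^7 mm⁴ = 2.111×10^-5 m⁴
Effective length L_e = K·L = 2 × 2.98 = 5.960 m
P_cr = π²EI / L_e² = π² × 197×10⁹ × 2.111×10^-5 / 5.960² = 1.155×10^6 N

P_cr ≈ 1160 kN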